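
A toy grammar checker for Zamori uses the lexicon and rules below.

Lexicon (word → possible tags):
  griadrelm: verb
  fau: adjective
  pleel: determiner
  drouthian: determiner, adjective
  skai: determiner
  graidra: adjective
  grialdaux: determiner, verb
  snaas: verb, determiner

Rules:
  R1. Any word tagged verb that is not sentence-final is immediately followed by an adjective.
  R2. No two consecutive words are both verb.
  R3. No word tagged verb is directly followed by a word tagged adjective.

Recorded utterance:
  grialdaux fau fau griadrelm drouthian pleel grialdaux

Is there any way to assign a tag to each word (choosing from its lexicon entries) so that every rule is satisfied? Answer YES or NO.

Candidates per position — 1:grialdaux {determiner,verb}; 2:fau {adjective}; 3:fau {adjective}; 4:griadrelm {verb}; 5:drouthian {determiner,adjective}; 6:pleel {determiner}; 7:grialdaux {determiner,verb}.
Every candidate sequence violates at least one rule; no consistent tagging exists.

NO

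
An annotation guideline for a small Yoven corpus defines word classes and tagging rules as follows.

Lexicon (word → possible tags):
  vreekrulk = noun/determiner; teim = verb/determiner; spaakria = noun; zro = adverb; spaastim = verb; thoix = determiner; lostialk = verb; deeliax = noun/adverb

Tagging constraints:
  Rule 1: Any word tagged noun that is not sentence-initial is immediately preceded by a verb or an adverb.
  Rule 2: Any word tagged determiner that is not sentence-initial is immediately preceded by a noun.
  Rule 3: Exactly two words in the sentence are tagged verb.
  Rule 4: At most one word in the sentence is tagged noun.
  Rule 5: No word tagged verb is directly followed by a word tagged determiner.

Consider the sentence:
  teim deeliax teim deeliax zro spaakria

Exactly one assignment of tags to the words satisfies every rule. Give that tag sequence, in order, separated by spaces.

Candidates per position — 1:teim {verb,determiner}; 2:deeliax {noun,adverb}; 3:teim {verb,determiner}; 4:deeliax {noun,adverb}; 5:zro {adverb}; 6:spaakria {noun}.
If word 1 were determiner, no tagging could satisfy rule 3; so word 1 is verb.
If word 2 were noun, no tagging could satisfy rule 4; so word 2 is adverb.
If word 3 were determiner, no tagging could satisfy rule 2; so word 3 is verb.
If word 4 were noun, no tagging could satisfy rule 4; so word 4 is adverb.
The only consistent sequence is: verb adverb verb adverb adverb noun.
Check: rule 1 ✓; rule 2 ✓; rule 3 ✓; rule 4 ✓; rule 5 ✓.

verb adverb verb adverb adverb noun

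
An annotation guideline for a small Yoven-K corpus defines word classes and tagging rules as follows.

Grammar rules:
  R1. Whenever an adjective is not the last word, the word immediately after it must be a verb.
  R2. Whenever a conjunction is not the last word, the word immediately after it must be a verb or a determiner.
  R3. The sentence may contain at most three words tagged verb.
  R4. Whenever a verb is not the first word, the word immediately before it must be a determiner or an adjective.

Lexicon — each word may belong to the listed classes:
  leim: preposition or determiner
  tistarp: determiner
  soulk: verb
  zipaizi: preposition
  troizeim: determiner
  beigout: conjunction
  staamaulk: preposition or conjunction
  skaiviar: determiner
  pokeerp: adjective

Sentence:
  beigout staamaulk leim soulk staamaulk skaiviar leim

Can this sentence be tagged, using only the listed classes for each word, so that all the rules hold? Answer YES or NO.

NO

Candidates per position — 1:beigout {conjunction}; 2:staamaulk {preposition,conjunction}; 3:leim {preposition,determiner}; 4:soulk {verb}; 5:staamaulk {preposition,conjunction}; 6:skaiviar {determiner}; 7:leim {preposition,determiner}.
Rule 2 cannot be satisfied by any choice of tags from the lexicon.
So there is no consistent tagging.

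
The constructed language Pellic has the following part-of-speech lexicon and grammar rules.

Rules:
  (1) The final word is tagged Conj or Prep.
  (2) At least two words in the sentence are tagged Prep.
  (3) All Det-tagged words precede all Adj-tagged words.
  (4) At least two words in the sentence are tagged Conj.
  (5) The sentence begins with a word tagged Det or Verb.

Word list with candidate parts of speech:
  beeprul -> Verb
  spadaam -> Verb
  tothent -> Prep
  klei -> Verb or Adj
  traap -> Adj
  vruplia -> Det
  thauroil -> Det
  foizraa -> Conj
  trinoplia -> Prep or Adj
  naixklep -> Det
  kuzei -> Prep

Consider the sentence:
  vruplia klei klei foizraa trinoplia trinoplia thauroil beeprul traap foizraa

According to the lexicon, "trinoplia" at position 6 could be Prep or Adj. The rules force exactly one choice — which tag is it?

Prep

Candidates per position — 1:vruplia {Det}; 2:klei {Verb,Adj}; 3:klei {Verb,Adj}; 4:foizraa {Conj}; 5:trinoplia {Prep,Adj}; 6:trinoplia {Prep,Adj}; 7:thauroil {Det}; 8:beeprul {Verb}; 9:traap {Adj}; 10:foizraa {Conj}.
At position 2, choosing Adj makes rule 3 impossible to satisfy; hence Verb.
At position 3, choosing Adj makes rule 3 impossible to satisfy; hence Verb.
At position 5, choosing Adj makes rule 2 impossible to satisfy; hence Prep.
At position 6, choosing Adj makes rule 2 impossible to satisfy; hence Prep.
The unique satisfying tagging is: Det Verb Verb Conj Prep Prep Det Verb Adj Conj.
Checking: rule 1 ok; rule 2 ok; rule 3 ok; rule 4 ok; rule 5 ok.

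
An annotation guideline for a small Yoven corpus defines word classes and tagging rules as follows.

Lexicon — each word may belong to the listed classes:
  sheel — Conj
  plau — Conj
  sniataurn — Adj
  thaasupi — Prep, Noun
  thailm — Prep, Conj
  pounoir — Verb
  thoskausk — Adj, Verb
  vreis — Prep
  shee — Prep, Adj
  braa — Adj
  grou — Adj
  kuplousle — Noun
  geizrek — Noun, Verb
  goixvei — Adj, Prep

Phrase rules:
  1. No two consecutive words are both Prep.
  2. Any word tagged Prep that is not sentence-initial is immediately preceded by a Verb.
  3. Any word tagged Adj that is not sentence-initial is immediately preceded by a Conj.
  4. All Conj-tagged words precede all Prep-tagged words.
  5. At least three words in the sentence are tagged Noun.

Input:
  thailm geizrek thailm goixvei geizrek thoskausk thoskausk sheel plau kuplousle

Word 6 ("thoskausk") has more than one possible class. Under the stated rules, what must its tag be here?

Verb

Candidates per position — 1:thailm {Prep,Conj}; 2:geizrek {Noun,Verb}; 3:thailm {Prep,Conj}; 4:goixvei {Adj,Prep}; 5:geizrek {Noun,Verb}; 6:thoskausk {Adj,Verb}; 7:thoskausk {Adj,Verb}; 8:sheel {Conj}; 9:plau {Conj}; 10:kuplousle {Noun}.
Position 1: Prep is ruled out by rule 4; that leaves Conj.
Position 2: Verb is ruled out by rule 5; that leaves Noun.
Position 3: Prep is ruled out by rule 2; that leaves Conj.
Position 4: Prep is ruled out by rule 2; that leaves Adj.
Position 5: Verb is ruled out by rule 5; that leaves Noun.
Position 6: Adj is ruled out by rule 3; that leaves Verb.
Position 7: Adj is ruled out by rule 3; that leaves Verb.
The unique satisfying tagging is: Conj Noun Conj Adj Noun Verb Verb Conj Conj Noun.
Rule-by-rule: rule 1 ok; rule 2 ok; rule 3 ok; rule 4 ok; rule 5 ok.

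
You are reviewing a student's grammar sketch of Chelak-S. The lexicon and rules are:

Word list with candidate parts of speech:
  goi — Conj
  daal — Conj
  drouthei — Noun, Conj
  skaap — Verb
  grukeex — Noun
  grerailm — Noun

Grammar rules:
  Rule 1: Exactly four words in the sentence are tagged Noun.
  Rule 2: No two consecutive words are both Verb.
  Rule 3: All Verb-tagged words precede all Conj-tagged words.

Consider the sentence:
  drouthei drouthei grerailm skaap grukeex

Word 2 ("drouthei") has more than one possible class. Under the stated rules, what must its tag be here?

Candidates per position — 1:drouthei {Noun,Conj}; 2:drouthei {Noun,Conj}; 3:grerailm {Noun}; 4:skaap {Verb}; 5:grukeex {Noun}.
At position 1, choosing Conj makes rule 1 impossible to satisfy; hence Noun.
At position 2, choosing Conj makes rule 1 impossible to satisfy; hence Noun.
That leaves exactly one tagging: Noun Noun Noun Verb Noun.
Verifying each rule — rule 1 holds; rule 2 holds; rule 3 holds.

Noun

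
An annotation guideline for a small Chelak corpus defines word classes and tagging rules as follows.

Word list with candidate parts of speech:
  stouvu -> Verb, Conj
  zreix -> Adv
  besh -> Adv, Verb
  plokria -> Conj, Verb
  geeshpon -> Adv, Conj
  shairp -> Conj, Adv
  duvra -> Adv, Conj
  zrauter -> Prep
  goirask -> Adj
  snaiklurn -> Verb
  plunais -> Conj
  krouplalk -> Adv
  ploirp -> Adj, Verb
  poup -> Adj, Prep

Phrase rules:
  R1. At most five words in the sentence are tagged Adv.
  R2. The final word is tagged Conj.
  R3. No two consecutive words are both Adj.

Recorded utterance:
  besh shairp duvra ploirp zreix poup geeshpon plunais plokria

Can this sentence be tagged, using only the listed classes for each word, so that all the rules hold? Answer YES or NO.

Candidates per position — 1:besh {Adv,Verb}; 2:shairp {Conj,Adv}; 3:duvra {Adv,Conj}; 4:ploirp {Adj,Verb}; 5:zreix {Adv}; 6:poup {Adj,Prep}; 7:geeshpon {Adv,Conj}; 8:plunais {Conj}; 9:plokria {Conj,Verb}.
One satisfying assignment: Verb Conj Conj Adj Adv Prep Conj Conj Conj.
Verifying each rule — rule 1 ✓; rule 2 ✓; rule 3 ✓.

YES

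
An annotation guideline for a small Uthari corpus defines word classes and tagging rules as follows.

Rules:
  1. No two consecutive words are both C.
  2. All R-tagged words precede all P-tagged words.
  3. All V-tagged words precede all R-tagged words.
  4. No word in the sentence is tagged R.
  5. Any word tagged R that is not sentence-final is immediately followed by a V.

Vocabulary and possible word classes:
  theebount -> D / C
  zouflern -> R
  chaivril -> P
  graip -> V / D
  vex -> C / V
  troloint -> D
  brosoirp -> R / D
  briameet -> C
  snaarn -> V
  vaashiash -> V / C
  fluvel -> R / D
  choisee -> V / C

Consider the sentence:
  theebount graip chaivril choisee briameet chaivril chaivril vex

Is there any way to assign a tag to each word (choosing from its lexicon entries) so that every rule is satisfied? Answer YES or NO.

YES

Candidates per position — 1:theebount {D,C}; 2:graip {V,D}; 3:chaivril {P}; 4:choisee {V,C}; 5:briameet {C}; 6:chaivril {P}; 7:chaivril {P}; 8:vex {C,V}.
One satisfying assignment: C D P V C P P C.
Rule-by-rule: rule 1 satisfied; rule 2 satisfied; rule 3 satisfied; rule 4 satisfied; rule 5 satisfied.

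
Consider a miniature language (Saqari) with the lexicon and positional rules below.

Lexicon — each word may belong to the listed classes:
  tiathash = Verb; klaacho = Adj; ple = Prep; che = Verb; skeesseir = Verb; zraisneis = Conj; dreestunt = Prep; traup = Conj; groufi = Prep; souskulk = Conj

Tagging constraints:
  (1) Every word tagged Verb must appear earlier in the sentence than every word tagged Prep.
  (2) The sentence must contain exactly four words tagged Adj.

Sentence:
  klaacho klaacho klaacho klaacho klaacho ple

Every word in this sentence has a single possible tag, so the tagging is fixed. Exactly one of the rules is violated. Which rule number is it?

Fixed tagging: Adj Adj Adj Adj Adj Prep.
Rule check: R1 ok, R2 fails.
Only rule 2 fails.

2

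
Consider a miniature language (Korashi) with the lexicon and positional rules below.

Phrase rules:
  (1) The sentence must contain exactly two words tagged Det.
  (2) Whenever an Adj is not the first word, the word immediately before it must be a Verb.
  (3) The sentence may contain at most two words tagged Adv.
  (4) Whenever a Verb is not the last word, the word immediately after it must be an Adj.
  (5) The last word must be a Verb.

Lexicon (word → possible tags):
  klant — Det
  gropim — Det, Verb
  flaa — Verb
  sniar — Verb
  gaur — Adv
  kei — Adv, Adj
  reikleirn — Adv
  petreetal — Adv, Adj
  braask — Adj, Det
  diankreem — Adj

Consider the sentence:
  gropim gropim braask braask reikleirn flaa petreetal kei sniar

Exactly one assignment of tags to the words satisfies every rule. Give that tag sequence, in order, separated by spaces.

Candidates per position — 1:gropim {Det,Verb}; 2:gropim {Det,Verb}; 3:braask {Adj,Det}; 4:braask {Adj,Det}; 5:reikleirn {Adv}; 6:flaa {Verb}; 7:petreetal {Adv,Adj}; 8:kei {Adv,Adj}; 9:sniar {Verb}.
Position 1: tagging it Verb would leave rule 4 unsatisfiable, so it must be Det.
Position 4: tagging it Adj would leave rule 2 unsatisfiable, so it must be Det.
Position 7: tagging it Adv would leave rule 4 unsatisfiable, so it must be Adj.
Position 8: tagging it Adj would leave rule 2 unsatisfiable, so it must be Adv.
Position 2: tagging it Det would leave rule 1 unsatisfiable, so it must be Verb.
Position 3: tagging it Det would leave rule 1 unsatisfiable, so it must be Adj.
The only consistent sequence is: Det Verb Adj Det Adv Verb Adj Adv Verb.
Checking: rule 1 ok; rule 2 ok; rule 3 ok; rule 4 ok; rule 5 ok.

Det Verb Adj Det Adv Verb Adj Adv Verb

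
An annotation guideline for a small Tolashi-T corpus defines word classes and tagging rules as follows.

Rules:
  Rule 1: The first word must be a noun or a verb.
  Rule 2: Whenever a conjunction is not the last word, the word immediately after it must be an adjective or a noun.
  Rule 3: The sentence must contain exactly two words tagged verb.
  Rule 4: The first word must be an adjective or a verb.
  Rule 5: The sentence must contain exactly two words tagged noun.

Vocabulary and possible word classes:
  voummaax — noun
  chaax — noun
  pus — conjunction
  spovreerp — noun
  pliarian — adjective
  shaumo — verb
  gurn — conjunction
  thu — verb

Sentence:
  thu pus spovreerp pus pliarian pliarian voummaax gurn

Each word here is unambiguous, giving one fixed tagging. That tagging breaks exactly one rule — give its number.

Fixed tagging: verb conjunction noun conjunction adjective adjective noun conjunction.
Applying the rules: R1 ok, R2 ok, R3 fails, R4 ok, R5 ok.
Only rule 3 fails.

3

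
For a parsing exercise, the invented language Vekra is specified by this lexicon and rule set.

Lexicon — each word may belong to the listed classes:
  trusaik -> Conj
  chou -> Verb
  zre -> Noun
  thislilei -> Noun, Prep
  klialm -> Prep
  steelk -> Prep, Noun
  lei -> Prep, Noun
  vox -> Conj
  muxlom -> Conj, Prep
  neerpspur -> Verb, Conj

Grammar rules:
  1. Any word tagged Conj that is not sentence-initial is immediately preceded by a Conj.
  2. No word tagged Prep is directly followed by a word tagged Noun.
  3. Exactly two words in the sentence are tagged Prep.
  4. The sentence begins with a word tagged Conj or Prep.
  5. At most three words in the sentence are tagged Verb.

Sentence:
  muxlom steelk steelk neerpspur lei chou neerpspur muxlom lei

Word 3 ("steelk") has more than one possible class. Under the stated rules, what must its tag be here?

Candidates per position — 1:muxlom {Conj,Prep}; 2:steelk {Prep,Noun}; 3:steelk {Prep,Noun}; 4:neerpspur {Verb,Conj}; 5:lei {Prep,Noun}; 6:chou {Verb}; 7:neerpspur {Verb,Conj}; 8:muxlom {Conj,Prep}; 9:lei {Prep,Noun}.
Position 4: Conj is ruled out by rule 1; that leaves Verb.
Position 7: Conj is ruled out by rule 1; that leaves Verb.
Position 8: Conj is ruled out by rule 1; that leaves Prep.
Position 9: Noun is ruled out by rule 2; that leaves Prep.
Position 1: Prep is ruled out by rule 3; that leaves Conj.
Position 2: Prep is ruled out by rule 3; that leaves Noun.
Position 3: Prep is ruled out by rule 3; that leaves Noun.
Position 5: Prep is ruled out by rule 3; that leaves Noun.
The only consistent sequence is: Conj Noun Noun Verb Noun Verb Verb Prep Prep.
Verifying each rule — rule 1 holds; rule 2 holds; rule 3 holds; rule 4 holds; rule 5 holds.

Noun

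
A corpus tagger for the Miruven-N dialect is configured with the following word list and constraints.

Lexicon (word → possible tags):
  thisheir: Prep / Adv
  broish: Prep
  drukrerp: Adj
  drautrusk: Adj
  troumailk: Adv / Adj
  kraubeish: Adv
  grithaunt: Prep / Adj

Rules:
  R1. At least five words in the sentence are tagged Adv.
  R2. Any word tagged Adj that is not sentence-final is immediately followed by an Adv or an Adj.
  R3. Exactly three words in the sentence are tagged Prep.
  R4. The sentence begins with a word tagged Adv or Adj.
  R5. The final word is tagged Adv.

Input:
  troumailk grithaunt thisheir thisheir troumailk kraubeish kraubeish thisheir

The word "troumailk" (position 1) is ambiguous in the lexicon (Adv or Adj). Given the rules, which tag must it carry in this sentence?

Candidates per position — 1:troumailk {Adv,Adj}; 2:grithaunt {Prep,Adj}; 3:thisheir {Prep,Adv}; 4:thisheir {Prep,Adv}; 5:troumailk {Adv,Adj}; 6:kraubeish {Adv}; 7:kraubeish {Adv}; 8:thisheir {Prep,Adv}.
If word 8 were Prep, no tagging could satisfy rule 5; so word 8 is Adv.
If word 2 were Adj, no tagging could satisfy rule 3; so word 2 is Prep.
If word 3 were Adv, no tagging could satisfy rule 3; so word 3 is Prep.
If word 4 were Adv, no tagging could satisfy rule 3; so word 4 is Prep.
If word 5 were Adj, no tagging could satisfy rule 1; so word 5 is Adv.
If word 1 were Adj, no tagging could satisfy rule 1; so word 1 is Adv.
The unique satisfying tagging is: Adv Prep Prep Prep Adv Adv Adv Adv.
Checking: rule 1 satisfied; rule 2 satisfied; rule 3 satisfied; rule 4 satisfied; rule 5 satisfied.

Adv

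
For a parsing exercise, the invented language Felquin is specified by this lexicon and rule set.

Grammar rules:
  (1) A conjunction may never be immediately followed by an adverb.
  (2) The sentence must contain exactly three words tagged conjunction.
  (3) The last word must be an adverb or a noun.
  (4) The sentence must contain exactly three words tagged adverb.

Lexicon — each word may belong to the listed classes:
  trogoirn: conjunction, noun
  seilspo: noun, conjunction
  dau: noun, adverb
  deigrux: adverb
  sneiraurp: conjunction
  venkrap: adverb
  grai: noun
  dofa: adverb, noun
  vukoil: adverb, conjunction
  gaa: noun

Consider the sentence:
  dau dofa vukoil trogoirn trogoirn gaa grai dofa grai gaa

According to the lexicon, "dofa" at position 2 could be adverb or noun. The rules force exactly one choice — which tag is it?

adverb

Candidates per position — 1:dau {noun,adverb}; 2:dofa {adverb,noun}; 3:vukoil {adverb,conjunction}; 4:trogoirn {conjunction,noun}; 5:trogoirn {conjunction,noun}; 6:gaa {noun}; 7:grai {noun}; 8:dofa {adverb,noun}; 9:grai {noun}; 10:gaa {noun}.
Word 3 cannot be adverb — rule 2 would then fail for every completion. It is conjunction.
Word 4 cannot be noun — rule 2 would then fail for every completion. It is conjunction.
Word 5 cannot be noun — rule 2 would then fail for every completion. It is conjunction.
Word 8 cannot be noun — rule 4 would then fail for every completion. It is adverb.
Word 1 cannot be noun — rule 4 would then fail for every completion. It is adverb.
Word 2 cannot be noun — rule 4 would then fail for every completion. It is adverb.
The unique satisfying tagging is: adverb adverb conjunction conjunction conjunction noun noun adverb noun noun.
Checking: rule 1 holds; rule 2 holds; rule 3 holds; rule 4 holds.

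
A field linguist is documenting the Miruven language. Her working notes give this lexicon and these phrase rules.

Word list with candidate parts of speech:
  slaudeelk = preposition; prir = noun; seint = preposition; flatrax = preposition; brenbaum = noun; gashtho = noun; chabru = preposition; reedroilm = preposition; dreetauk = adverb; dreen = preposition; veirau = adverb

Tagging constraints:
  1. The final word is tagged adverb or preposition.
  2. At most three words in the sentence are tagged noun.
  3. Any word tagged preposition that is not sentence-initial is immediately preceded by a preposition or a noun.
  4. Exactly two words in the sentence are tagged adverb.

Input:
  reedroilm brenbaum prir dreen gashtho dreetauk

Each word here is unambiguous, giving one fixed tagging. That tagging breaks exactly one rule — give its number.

Fixed tagging: preposition noun noun preposition noun adverb.
Applying the rules: R1 ✓, R2 ✓, R3 ✓, R4 ✗.
Only rule 4 fails.

4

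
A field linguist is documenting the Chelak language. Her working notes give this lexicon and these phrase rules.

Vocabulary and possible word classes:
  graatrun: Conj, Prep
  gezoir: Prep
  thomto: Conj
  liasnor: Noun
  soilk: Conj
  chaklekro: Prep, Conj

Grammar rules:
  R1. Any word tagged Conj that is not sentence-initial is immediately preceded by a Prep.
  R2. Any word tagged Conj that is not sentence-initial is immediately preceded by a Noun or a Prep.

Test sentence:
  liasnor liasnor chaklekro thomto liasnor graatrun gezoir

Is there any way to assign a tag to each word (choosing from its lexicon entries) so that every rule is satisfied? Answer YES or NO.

YES

Candidates per position — 1:liasnor {Noun}; 2:liasnor {Noun}; 3:chaklekro {Prep,Conj}; 4:thomto {Conj}; 5:liasnor {Noun}; 6:graatrun {Conj,Prep}; 7:gezoir {Prep}.
One satisfying assignment: Noun Noun Prep Conj Noun Prep Prep.
Check: rule 1 ✓; rule 2 ✓.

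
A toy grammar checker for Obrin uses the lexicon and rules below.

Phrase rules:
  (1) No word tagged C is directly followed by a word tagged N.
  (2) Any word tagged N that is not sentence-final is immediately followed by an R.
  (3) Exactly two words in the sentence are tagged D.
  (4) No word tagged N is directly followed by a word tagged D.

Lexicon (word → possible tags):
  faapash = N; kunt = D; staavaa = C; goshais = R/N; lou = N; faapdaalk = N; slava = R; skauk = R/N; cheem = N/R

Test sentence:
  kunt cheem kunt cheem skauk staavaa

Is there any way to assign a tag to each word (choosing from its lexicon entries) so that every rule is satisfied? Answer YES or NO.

Candidates per position — 1:kunt {D}; 2:cheem {N,R}; 3:kunt {D}; 4:cheem {N,R}; 5:skauk {R,N}; 6:staavaa {C}.
One satisfying assignment: D R D R R C.
Checking: rule 1 holds; rule 2 holds; rule 3 holds; rule 4 holds.

YES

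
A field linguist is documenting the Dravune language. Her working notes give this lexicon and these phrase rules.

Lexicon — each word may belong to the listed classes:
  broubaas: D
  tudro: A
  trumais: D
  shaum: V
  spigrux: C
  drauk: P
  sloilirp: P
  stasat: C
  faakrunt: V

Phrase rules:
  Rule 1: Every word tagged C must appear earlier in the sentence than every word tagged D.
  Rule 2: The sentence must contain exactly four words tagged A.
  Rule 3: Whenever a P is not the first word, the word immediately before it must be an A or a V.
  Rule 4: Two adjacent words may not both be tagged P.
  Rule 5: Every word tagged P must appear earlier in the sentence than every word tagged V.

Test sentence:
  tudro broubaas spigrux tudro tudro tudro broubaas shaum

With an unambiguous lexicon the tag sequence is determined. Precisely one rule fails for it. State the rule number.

Fixed tagging: A D C A A A D V.
Applying the rules: R1 fail, R2 pass, R3 pass, R4 pass, R5 pass.
Only rule 1 fails.

1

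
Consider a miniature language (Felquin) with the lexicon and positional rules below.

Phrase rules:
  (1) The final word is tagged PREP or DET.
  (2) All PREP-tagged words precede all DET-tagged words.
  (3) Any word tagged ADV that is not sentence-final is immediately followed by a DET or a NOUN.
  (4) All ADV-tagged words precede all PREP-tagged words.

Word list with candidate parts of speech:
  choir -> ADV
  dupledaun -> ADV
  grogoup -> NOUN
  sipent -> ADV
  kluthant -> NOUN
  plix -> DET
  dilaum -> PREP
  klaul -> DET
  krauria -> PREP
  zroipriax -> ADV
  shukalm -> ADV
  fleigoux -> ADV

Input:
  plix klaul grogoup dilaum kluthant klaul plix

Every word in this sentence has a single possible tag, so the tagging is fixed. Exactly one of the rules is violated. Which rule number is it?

2

Fixed tagging: DET DET NOUN PREP NOUN DET DET.
Applying the rules: R1 holds, R2 violated, R3 holds, R4 holds.
Only rule 2 fails.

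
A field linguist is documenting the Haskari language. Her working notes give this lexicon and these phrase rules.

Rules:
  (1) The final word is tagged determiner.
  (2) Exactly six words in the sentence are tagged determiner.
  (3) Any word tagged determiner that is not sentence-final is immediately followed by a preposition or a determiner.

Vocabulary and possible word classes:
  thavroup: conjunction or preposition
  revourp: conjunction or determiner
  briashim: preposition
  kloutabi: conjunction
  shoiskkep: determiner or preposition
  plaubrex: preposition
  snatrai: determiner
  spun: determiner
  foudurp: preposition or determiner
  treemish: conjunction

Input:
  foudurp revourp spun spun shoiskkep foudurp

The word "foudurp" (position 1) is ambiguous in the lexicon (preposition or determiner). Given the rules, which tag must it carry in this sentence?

determiner

Candidates per position — 1:foudurp {preposition,determiner}; 2:revourp {conjunction,determiner}; 3:spun {determiner}; 4:spun {determiner}; 5:shoiskkep {determiner,preposition}; 6:foudurp {preposition,determiner}.
Position 1: tagging it preposition would leave rule 2 unsatisfiable, so it must be determiner.
Position 2: tagging it conjunction would leave rule 2 unsatisfiable, so it must be determiner.
Position 5: tagging it preposition would leave rule 2 unsatisfiable, so it must be determiner.
Position 6: tagging it preposition would leave rule 1 unsatisfiable, so it must be determiner.
So the tagging must be: determiner determiner determiner determiner determiner determiner.
Rule-by-rule: rule 1 ✓; rule 2 ✓; rule 3 ✓.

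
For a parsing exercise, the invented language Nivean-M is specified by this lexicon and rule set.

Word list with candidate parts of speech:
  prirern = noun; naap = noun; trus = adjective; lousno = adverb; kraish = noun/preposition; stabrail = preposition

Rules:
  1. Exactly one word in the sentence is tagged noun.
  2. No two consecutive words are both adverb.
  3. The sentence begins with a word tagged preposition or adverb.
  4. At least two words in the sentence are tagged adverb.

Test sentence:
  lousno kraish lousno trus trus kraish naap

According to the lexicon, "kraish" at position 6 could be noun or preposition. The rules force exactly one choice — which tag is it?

preposition

Candidates per position — 1:lousno {adverb}; 2:kraish {noun,preposition}; 3:lousno {adverb}; 4:trus {adjective}; 5:trus {adjective}; 6:kraish {noun,preposition}; 7:naap {noun}.
Position 2: tagging it noun would leave rule 1 unsatisfiable, so it must be preposition.
Position 6: tagging it noun would leave rule 1 unsatisfiable, so it must be preposition.
The unique satisfying tagging is: adverb preposition adverb adjective adjective preposition noun.
Rule-by-rule: rule 1 ✓; rule 2 ✓; rule 3 ✓; rule 4 ✓.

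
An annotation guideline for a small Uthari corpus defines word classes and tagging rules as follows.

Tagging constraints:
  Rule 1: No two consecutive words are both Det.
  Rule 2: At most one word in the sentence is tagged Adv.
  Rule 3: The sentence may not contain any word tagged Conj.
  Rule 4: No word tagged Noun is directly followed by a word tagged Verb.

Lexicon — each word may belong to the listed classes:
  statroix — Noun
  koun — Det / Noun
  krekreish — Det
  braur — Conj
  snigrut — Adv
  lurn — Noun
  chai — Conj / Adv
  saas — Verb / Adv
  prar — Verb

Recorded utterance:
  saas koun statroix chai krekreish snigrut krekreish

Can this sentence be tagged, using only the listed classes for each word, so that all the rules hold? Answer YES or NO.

Candidates per position — 1:saas {Verb,Adv}; 2:koun {Det,Noun}; 3:statroix {Noun}; 4:chai {Conj,Adv}; 5:krekreish {Det}; 6:snigrut {Adv}; 7:krekreish {Det}.
Every candidate sequence violates at least one rule; no consistent tagging exists.

NO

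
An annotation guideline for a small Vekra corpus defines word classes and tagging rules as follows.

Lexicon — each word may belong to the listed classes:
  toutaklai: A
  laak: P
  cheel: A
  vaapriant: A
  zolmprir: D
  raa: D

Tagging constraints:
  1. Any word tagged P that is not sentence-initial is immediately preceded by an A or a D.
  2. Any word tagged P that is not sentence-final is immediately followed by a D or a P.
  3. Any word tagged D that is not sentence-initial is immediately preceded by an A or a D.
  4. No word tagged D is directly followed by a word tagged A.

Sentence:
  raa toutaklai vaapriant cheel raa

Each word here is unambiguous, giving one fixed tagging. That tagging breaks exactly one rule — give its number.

Fixed tagging: D A A A D.
Checking each rule: R1 ok, R2 ok, R3 ok, R4 fails.
Only rule 4 fails.

4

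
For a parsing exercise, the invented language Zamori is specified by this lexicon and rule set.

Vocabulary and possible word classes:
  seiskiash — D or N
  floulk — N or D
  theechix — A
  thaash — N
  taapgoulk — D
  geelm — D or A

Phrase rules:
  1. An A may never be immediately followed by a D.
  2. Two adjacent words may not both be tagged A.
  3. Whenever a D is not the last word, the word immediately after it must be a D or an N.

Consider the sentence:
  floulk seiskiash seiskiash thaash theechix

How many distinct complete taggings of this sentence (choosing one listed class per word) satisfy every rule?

Candidates per position — 1:floulk {N,D}; 2:seiskiash {D,N}; 3:seiskiash {D,N}; 4:thaash {N}; 5:theechix {A}.
There are 8 candidate sequences in total.
Checking each against the rules leaves 8 sequences.
Count = 8.

8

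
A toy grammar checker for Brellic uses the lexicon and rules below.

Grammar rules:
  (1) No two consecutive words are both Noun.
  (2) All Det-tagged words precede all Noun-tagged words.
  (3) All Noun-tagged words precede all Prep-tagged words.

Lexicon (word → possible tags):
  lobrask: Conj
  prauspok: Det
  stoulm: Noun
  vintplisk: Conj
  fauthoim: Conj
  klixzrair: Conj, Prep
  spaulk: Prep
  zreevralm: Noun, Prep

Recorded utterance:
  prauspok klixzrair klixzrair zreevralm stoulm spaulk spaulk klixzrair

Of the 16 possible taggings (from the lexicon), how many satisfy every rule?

Candidates per position — 1:prauspok {Det}; 2:klixzrair {Conj,Prep}; 3:klixzrair {Conj,Prep}; 4:zreevralm {Noun,Prep}; 5:stoulm {Noun}; 6:spaulk {Prep}; 7:spaulk {Prep}; 8:klixzrair {Conj,Prep}.
There are 16 candidate sequences in total.
Every candidate sequence violates at least one rule; no consistent tagging exists.
Count = 0.

0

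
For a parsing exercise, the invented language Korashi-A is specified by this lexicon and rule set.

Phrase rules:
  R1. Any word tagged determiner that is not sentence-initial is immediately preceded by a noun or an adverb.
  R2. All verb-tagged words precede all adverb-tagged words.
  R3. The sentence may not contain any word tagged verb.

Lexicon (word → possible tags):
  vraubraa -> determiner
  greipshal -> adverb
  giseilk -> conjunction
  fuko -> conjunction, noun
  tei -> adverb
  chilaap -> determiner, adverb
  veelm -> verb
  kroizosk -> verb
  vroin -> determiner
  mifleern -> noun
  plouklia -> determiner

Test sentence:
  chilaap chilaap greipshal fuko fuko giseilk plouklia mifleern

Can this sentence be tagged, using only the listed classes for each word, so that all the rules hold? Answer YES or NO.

Candidates per position — 1:chilaap {determiner,adverb}; 2:chilaap {determiner,adverb}; 3:greipshal {adverb}; 4:fuko {conjunction,noun}; 5:fuko {conjunction,noun}; 6:giseilk {conjunction}; 7:plouklia {determiner}; 8:mifleern {noun}.
Rule 1 cannot be satisfied by any choice of tags from the lexicon.
So there is no consistent tagging.

NO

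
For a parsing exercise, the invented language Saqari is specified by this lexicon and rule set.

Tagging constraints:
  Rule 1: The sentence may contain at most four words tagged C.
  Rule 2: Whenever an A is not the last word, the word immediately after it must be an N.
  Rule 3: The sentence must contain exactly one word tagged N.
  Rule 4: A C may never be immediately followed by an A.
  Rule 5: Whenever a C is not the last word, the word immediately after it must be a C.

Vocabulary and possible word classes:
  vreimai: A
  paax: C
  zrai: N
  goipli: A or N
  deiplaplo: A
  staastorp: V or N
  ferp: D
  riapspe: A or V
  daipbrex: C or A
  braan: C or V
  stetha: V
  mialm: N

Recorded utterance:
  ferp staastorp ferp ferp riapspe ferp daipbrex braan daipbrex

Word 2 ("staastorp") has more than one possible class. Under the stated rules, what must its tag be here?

Candidates per position — 1:ferp {D}; 2:staastorp {V,N}; 3:ferp {D}; 4:ferp {D}; 5:riapspe {A,V}; 6:ferp {D}; 7:daipbrex {C,A}; 8:braan {C,V}; 9:daipbrex {C,A}.
If word 2 were V, no tagging could satisfy rule 3; so word 2 is N.
If word 5 were A, no tagging could satisfy rule 2; so word 5 is V.
If word 7 were A, no tagging could satisfy rule 2; so word 7 is C.
If word 8 were V, no tagging could satisfy rule 5; so word 8 is C.
If word 9 were A, no tagging could satisfy rule 4; so word 9 is C.
The only consistent sequence is: D N D D V D C C C.
Rule-by-rule: rule 1 satisfied; rule 2 satisfied; rule 3 satisfied; rule 4 satisfied; rule 5 satisfied.

N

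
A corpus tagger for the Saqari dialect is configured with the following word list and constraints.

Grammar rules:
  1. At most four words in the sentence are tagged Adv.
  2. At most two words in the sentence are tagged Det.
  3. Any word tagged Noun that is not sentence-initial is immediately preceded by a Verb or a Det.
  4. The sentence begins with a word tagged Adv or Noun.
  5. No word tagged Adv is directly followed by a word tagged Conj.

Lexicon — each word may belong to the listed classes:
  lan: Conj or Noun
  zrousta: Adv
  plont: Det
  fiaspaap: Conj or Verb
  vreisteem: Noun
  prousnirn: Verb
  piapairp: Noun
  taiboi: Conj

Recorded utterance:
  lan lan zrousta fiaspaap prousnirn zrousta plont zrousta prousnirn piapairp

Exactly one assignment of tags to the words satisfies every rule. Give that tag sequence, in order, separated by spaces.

Noun Conj Adv Verb Verb Adv Det Adv Verb Noun

Candidates per position — 1:lan {Conj,Noun}; 2:lan {Conj,Noun}; 3:zrousta {Adv}; 4:fiaspaap {Conj,Verb}; 5:prousnirn {Verb}; 6:zrousta {Adv}; 7:plont {Det}; 8:zrousta {Adv}; 9:prousnirn {Verb}; 10:piapairp {Noun}.
If word 1 were Conj, no tagging could satisfy rule 4; so word 1 is Noun.
If word 2 were Noun, no tagging could satisfy rule 3; so word 2 is Conj.
If word 4 were Conj, no tagging could satisfy rule 5; so word 4 is Verb.
So the tagging must be: Noun Conj Adv Verb Verb Adv Det Adv Verb Noun.
Checking: rule 1 satisfied; rule 2 satisfied; rule 3 satisfied; rule 4 satisfied; rule 5 satisfied.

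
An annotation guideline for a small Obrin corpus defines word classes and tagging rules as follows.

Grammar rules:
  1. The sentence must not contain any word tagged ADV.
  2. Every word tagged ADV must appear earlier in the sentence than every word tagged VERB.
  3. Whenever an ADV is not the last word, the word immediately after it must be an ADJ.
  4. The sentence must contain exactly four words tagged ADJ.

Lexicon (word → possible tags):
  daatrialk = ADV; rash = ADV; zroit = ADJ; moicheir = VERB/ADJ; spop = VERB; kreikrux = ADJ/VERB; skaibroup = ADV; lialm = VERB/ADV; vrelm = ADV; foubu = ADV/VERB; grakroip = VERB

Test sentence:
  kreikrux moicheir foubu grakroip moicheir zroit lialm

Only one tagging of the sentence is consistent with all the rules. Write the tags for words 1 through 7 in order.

ADJ ADJ VERB VERB ADJ ADJ VERB

Candidates per position — 1:kreikrux {ADJ,VERB}; 2:moicheir {VERB,ADJ}; 3:foubu {ADV,VERB}; 4:grakroip {VERB}; 5:moicheir {VERB,ADJ}; 6:zroit {ADJ}; 7:lialm {VERB,ADV}.
Position 1: tagging it VERB would leave rule 4 unsatisfiable, so it must be ADJ.
Position 2: tagging it VERB would leave rule 4 unsatisfiable, so it must be ADJ.
Position 3: tagging it ADV would leave rule 1 unsatisfiable, so it must be VERB.
Position 5: tagging it VERB would leave rule 4 unsatisfiable, so it must be ADJ.
Position 7: tagging it ADV would leave rule 1 unsatisfiable, so it must be VERB.
The only consistent sequence is: ADJ ADJ VERB VERB ADJ ADJ VERB.
Checking: rule 1 ok; rule 2 ok; rule 3 ok; rule 4 ok.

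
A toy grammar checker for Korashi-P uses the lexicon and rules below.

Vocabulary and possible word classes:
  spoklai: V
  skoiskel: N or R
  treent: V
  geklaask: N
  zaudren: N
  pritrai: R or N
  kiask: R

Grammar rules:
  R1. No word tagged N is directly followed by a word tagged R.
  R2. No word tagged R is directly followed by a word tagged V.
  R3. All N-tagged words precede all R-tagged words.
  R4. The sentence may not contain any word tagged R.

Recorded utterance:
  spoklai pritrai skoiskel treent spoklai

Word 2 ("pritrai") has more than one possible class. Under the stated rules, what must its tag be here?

N

Candidates per position — 1:spoklai {V}; 2:pritrai {R,N}; 3:skoiskel {N,R}; 4:treent {V}; 5:spoklai {V}.
Word 2 cannot be R — rule 4 would then fail for every completion. It is N.
Word 3 cannot be R — rule 1 would then fail for every completion. It is N.
That leaves exactly one tagging: V N N V V.
Checking: rule 1 ok; rule 2 ok; rule 3 ok; rule 4 ok.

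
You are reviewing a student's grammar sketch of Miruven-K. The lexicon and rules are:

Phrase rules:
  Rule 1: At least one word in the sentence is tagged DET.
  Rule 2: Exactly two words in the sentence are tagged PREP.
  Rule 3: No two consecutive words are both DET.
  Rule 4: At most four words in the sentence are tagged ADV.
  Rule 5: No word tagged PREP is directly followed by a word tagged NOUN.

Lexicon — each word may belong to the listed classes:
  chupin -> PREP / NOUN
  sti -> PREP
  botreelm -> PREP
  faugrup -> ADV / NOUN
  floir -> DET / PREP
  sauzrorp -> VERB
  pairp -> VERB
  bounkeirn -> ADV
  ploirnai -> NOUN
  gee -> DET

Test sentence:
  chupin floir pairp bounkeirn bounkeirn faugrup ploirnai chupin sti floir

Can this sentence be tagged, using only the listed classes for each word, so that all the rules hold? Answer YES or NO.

YES

Candidates per position — 1:chupin {PREP,NOUN}; 2:floir {DET,PREP}; 3:pairp {VERB}; 4:bounkeirn {ADV}; 5:bounkeirn {ADV}; 6:faugrup {ADV,NOUN}; 7:ploirnai {NOUN}; 8:chupin {PREP,NOUN}; 9:sti {PREP}; 10:floir {DET,PREP}.
One satisfying assignment: PREP DET VERB ADV ADV NOUN NOUN NOUN PREP DET.
Check: rule 1 ✓; rule 2 ✓; rule 3 ✓; rule 4 ✓; rule 5 ✓.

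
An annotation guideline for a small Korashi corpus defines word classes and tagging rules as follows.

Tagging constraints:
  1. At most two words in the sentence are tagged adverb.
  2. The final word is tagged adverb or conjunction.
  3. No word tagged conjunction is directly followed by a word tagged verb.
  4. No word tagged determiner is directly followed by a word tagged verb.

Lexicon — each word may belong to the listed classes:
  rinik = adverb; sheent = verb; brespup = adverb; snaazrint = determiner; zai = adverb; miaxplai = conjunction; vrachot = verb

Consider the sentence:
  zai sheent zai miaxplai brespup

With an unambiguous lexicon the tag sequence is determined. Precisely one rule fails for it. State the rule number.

1

Fixed tagging: adverb verb adverb conjunction adverb.
Rule check: R1 fails, R2 ok, R3 ok, R4 ok.
Only rule 1 fails.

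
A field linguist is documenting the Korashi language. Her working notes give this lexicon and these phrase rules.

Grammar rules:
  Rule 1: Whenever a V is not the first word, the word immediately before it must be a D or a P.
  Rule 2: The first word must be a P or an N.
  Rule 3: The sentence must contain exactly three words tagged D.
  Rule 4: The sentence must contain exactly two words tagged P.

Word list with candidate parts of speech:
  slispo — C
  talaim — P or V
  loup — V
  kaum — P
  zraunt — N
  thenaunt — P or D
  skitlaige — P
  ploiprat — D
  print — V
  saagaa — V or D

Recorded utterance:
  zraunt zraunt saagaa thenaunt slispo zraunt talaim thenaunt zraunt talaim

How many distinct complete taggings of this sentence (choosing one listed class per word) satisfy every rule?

Candidates per position — 1:zraunt {N}; 2:zraunt {N}; 3:saagaa {V,D}; 4:thenaunt {P,D}; 5:slispo {C}; 6:zraunt {N}; 7:talaim {P,V}; 8:thenaunt {P,D}; 9:zraunt {N}; 10:talaim {P,V}.
There are 32 candidate sequences in total.
The sequences that satisfy every rule: N N D D C N P D N P.
Count = 1.

1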